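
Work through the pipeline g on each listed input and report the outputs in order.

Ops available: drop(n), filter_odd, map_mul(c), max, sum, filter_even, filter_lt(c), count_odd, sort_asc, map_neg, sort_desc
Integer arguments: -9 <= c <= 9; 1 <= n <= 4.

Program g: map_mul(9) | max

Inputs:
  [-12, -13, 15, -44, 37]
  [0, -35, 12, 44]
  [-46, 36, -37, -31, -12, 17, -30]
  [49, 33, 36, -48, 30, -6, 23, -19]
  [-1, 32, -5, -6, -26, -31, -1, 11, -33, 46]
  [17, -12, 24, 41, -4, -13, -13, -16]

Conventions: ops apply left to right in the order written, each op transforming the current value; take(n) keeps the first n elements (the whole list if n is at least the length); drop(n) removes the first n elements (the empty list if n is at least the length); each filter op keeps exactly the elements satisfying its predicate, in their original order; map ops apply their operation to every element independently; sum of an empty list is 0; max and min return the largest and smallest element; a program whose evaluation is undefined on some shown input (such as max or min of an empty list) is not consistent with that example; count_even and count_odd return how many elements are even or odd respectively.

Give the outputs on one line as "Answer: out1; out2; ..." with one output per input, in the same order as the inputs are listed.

Execution, op by op:
  [-12, -13, 15, -44, 37] -> [-108, -117, 135, -396, 333] -> 333
  [0, -35, 12, 44] -> [0, -315, 108, 396] -> 396
  [-46, 36, -37, -31, -12, 17, -30] -> [-414, 324, -333, -279, -108, 153, -270] -> 324
  [49, 33, 36, -48, 30, -6, 23, -19] -> [441, 297, 324, -432, 270, -54, 207, -171] -> 441
  [-1, 32, -5, -6, -26, -31, -1, 11, -33, 46] -> [-9, 288, -45, -54, -234, -279, -9, 99, -297, 414] -> 414
  [17, -12, 24, 41, -4, -13, -13, -16] -> [153, -108, 216, 369, -36, -117, -117, -144] -> 369

333; 396; 324; 441; 414; 369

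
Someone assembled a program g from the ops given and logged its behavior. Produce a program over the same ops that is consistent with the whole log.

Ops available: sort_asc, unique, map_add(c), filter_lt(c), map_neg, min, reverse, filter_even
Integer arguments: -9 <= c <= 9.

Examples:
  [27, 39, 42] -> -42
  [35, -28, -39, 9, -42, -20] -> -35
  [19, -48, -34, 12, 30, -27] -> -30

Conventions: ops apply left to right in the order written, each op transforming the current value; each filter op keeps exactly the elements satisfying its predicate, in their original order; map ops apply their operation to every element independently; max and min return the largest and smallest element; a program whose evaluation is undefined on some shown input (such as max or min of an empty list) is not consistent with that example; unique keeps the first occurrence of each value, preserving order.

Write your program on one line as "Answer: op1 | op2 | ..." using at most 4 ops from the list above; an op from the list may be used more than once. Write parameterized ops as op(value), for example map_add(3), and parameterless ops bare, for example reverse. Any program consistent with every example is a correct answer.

reverse | map_neg | min

Check, running the answer program on each example:
  [27, 39, 42] -> [42, 39, 27] -> [-42, -39, -27] -> -42
  [35, -28, -39, 9, -42, -20] -> [-20, -42, 9, -39, -28, 35] -> [20, 42, -9, 39, 28, -35] -> -35
  [19, -48, -34, 12, 30, -27] -> [-27, 30, 12, -34, -48, 19] -> [27, -30, -12, 34, 48, -19] -> -30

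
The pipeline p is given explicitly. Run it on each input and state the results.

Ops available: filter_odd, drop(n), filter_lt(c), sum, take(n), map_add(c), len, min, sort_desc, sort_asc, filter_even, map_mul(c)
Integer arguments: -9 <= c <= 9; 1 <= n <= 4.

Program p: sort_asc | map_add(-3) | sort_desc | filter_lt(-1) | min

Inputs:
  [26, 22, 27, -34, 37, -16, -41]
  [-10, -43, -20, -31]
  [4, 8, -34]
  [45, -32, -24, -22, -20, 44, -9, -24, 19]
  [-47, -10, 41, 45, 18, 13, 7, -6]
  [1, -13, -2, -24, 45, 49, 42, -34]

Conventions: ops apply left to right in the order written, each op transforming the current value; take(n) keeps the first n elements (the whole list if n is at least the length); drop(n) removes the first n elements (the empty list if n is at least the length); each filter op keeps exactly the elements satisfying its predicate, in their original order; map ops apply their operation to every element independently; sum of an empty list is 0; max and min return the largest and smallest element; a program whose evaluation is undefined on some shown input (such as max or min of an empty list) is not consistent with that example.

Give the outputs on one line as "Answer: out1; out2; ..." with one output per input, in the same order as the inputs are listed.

Execution, op by op:
  [26, 22, 27, -34, 37, -16, -41] -> [-41, -34, -16, 22, 26, 27, 37] -> [-44, -37, -19, 19, 23, 24, 34] -> [34, 24, 23, 19, -19, -37, -44] -> [-19, -37, -44] -> -44
  [-10, -43, -20, -31] -> [-43, -31, -20, -10] -> [-46, -34, -23, -13] -> [-13, -23, -34, -46] -> [-13, -23, -34, -46] -> -46
  [4, 8, -34] -> [-34, 4, 8] -> [-37, 1, 5] -> [5, 1, -37] -> [-37] -> -37
  [45, -32, -24, -22, -20, 44, -9, -24, 19] -> [-32, -24, -24, -22, -20, -9, 19, 44, 45] -> [-35, -27, -27, -25, -23, -12, 16, 41, 42] -> [42, 41, 16, -12, -23, -25, -27, -27, -35] -> [-12, -23, -25, -27, -27, -35] -> -35
  [-47, -10, 41, 45, 18, 13, 7, -6] -> [-47, -10, -6, 7, 13, 18, 41, 45] -> [-50, -13, -9, 4, 10, 15, 38, 42] -> [42, 38, 15, 10, 4, -9, -13, -50] -> [-9, -13, -50] -> -50
  [1, -13, -2, -24, 45, 49, 42, -34] -> [-34, -24, -13, -2, 1, 42, 45, 49] -> [-37, -27, -16, -5, -2, 39, 42, 46] -> [46, 42, 39, -2, -5, -16, -27, -37] -> [-2, -5, -16, -27, -37] -> -37

-44; -46; -37; -35; -50; -37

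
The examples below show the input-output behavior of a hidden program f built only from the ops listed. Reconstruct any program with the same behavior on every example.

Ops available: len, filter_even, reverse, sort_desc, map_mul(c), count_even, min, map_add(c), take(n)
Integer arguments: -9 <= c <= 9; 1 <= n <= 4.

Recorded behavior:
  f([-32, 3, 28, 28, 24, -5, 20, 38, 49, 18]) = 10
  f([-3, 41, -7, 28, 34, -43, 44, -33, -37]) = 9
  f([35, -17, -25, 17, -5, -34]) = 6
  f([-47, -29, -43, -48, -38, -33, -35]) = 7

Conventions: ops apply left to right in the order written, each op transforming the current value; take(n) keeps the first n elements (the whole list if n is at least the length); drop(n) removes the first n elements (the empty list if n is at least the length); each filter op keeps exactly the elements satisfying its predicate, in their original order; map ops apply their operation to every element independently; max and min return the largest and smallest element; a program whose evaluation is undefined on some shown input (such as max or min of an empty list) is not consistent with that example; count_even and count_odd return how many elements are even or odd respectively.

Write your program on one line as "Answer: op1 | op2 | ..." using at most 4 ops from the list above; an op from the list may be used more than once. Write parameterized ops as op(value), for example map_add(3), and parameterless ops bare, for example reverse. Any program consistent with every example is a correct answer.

map_add(9) | map_mul(8) | count_even

Check, running the answer program on each example:
  [-32, 3, 28, 28, 24, -5, 20, 38, 49, 18] -> [-23, 12, 37, 37, 33, 4, 29, 47, 58, 27] -> [-184, 96, 296, 296, 264, 32, 232, 376, 464, 216] -> 10
  [-3, 41, -7, 28, 34, -43, 44, -33, -37] -> [6, 50, 2, 37, 43, -34, 53, -24, -28] -> [48, 400, 16, 296, 344, -272, 424, -192, -224] -> 9
  [35, -17, -25, 17, -5, -34] -> [44, -8, -16, 26, 4, -25] -> [352, -64, -128, 208, 32, -200] -> 6
  [-47, -29, -43, -48, -38, -33, -35] -> [-38, -20, -34, -39, -29, -24, -26] -> [-304, -160, -272, -312, -232, -192, -208] -> 7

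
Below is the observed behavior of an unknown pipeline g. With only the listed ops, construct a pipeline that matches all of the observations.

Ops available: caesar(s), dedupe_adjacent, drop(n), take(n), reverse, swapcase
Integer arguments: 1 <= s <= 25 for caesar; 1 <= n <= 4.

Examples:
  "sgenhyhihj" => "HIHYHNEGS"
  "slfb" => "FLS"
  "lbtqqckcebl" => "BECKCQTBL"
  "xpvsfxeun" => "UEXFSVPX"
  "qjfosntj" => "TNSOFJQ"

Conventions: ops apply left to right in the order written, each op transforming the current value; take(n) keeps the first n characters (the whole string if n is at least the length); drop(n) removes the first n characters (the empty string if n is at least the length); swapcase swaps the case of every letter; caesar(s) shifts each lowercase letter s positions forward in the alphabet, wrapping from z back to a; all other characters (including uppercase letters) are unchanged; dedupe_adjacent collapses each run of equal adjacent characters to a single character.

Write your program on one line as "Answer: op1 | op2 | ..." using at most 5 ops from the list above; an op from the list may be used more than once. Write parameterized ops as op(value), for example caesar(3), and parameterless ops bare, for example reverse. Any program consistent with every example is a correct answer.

dedupe_adjacent | reverse | swapcase | drop(1)

Check, running the answer program on each example:
  "sgenhyhihj" -> "sgenhyhihj" -> "jhihyhnegs" -> "JHIHYHNEGS" -> "HIHYHNEGS"
  "slfb" -> "slfb" -> "bfls" -> "BFLS" -> "FLS"
  "lbtqqckcebl" -> "lbtqckcebl" -> "lbeckcqtbl" -> "LBECKCQTBL" -> "BECKCQTBL"
  "xpvsfxeun" -> "xpvsfxeun" -> "nuexfsvpx" -> "NUEXFSVPX" -> "UEXFSVPX"
  "qjfosntj" -> "qjfosntj" -> "jtnsofjq" -> "JTNSOFJQ" -> "TNSOFJQ"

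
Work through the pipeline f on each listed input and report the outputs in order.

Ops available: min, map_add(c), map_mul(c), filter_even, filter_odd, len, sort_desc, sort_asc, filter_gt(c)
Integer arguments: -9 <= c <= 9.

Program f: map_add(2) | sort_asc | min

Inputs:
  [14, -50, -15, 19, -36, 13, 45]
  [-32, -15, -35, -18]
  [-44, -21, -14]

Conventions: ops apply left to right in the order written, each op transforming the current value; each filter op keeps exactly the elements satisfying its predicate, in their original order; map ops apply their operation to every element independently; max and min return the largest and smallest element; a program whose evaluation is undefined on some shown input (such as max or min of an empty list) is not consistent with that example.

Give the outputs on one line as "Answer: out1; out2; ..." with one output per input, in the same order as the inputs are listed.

-48; -33; -42

Execution, op by op:
  [14, -50, -15, 19, -36, 13, 45] -> [16, -48, -13, 21, -34, 15, 47] -> [-48, -34, -13, 15, 16, 21, 47] -> -48
  [-32, -15, -35, -18] -> [-30, -13, -33, -16] -> [-33, -30, -16, -13] -> -33
  [-44, -21, -14] -> [-42, -19, -12] -> [-42, -19, -12] -> -42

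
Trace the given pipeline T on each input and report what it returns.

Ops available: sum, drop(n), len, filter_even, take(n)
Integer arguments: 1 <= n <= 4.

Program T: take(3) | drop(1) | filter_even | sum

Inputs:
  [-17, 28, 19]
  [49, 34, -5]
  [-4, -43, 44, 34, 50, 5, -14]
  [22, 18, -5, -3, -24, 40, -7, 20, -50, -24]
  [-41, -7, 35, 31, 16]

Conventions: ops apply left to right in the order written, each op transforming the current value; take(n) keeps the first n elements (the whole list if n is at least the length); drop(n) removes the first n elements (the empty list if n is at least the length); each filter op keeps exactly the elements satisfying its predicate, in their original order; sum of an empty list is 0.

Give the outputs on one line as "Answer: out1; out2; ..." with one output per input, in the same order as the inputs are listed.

28; 34; 44; 18; 0

Execution, op by op:
  [-17, 28, 19] -> [-17, 28, 19] -> [28, 19] -> [28] -> 28
  [49, 34, -5] -> [49, 34, -5] -> [34, -5] -> [34] -> 34
  [-4, -43, 44, 34, 50, 5, -14] -> [-4, -43, 44] -> [-43, 44] -> [44] -> 44
  [22, 18, -5, -3, -24, 40, -7, 20, -50, -24] -> [22, 18, -5] -> [18, -5] -> [18] -> 18
  [-41, -7, 35, 31, 16] -> [-41, -7, 35] -> [-7, 35] -> [] -> 0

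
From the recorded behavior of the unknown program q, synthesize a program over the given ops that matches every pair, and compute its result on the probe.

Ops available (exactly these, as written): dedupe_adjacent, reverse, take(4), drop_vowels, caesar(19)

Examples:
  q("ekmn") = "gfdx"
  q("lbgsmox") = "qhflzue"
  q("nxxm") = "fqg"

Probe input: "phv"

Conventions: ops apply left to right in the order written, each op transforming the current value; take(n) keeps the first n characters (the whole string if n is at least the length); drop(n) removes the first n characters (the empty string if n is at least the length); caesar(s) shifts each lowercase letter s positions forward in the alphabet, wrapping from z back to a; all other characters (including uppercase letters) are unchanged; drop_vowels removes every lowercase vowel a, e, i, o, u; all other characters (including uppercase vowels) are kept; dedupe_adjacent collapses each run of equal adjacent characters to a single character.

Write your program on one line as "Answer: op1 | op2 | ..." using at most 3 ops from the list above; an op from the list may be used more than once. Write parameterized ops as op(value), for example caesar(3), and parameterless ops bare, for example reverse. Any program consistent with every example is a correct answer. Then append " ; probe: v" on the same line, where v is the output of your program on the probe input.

caesar(19) | dedupe_adjacent | reverse ; probe: "oai"

Check, running the answer program on each example:
  "ekmn" -> "xdfg" -> "xdfg" -> "gfdx"
  "lbgsmox" -> "euzlfhq" -> "euzlfhq" -> "qhflzue"
  "nxxm" -> "gqqf" -> "gqf" -> "fqg"
  probe: "phv" -> "iao" -> "iao" -> "oai"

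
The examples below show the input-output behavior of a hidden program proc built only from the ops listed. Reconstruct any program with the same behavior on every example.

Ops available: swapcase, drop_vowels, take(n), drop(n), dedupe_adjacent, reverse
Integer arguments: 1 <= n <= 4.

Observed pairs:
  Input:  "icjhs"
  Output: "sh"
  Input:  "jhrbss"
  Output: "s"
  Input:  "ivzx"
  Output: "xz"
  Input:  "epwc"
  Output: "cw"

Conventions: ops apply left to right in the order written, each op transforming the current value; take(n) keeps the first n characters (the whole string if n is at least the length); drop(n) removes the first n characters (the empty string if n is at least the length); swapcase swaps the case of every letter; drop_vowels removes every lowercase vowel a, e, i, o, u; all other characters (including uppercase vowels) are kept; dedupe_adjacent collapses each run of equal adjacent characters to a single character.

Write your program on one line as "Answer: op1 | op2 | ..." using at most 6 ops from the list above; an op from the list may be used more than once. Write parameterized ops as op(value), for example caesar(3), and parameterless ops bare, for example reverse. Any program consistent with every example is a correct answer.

reverse | take(4) | drop_vowels | take(2) | dedupe_adjacent

Check, running the answer program on each example:
  "icjhs" -> "shjci" -> "shjc" -> "shjc" -> "sh" -> "sh"
  "jhrbss" -> "ssbrhj" -> "ssbr" -> "ssbr" -> "ss" -> "s"
  "ivzx" -> "xzvi" -> "xzvi" -> "xzv" -> "xz" -> "xz"
  "epwc" -> "cwpe" -> "cwpe" -> "cwp" -> "cw" -> "cw"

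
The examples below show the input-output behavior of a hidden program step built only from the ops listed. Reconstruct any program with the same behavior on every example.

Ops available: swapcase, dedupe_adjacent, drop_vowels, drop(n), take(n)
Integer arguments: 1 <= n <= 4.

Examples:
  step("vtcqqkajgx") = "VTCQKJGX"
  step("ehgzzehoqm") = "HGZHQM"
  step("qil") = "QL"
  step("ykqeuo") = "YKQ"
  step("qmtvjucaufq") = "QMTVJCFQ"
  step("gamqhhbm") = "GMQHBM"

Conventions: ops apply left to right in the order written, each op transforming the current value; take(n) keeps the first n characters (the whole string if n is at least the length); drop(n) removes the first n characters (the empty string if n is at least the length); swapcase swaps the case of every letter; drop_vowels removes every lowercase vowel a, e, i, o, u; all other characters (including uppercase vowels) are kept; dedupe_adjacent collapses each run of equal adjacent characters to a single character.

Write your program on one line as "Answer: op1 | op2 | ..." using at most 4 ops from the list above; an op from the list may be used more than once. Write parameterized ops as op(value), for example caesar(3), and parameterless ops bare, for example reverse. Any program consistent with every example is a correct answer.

dedupe_adjacent | drop_vowels | swapcase

Check, running the answer program on each example:
  "vtcqqkajgx" -> "vtcqkajgx" -> "vtcqkjgx" -> "VTCQKJGX"
  "ehgzzehoqm" -> "ehgzehoqm" -> "hgzhqm" -> "HGZHQM"
  "qil" -> "qil" -> "ql" -> "QL"
  "ykqeuo" -> "ykqeuo" -> "ykq" -> "YKQ"
  "qmtvjucaufq" -> "qmtvjucaufq" -> "qmtvjcfq" -> "QMTVJCFQ"
  "gamqhhbm" -> "gamqhbm" -> "gmqhbm" -> "GMQHBM"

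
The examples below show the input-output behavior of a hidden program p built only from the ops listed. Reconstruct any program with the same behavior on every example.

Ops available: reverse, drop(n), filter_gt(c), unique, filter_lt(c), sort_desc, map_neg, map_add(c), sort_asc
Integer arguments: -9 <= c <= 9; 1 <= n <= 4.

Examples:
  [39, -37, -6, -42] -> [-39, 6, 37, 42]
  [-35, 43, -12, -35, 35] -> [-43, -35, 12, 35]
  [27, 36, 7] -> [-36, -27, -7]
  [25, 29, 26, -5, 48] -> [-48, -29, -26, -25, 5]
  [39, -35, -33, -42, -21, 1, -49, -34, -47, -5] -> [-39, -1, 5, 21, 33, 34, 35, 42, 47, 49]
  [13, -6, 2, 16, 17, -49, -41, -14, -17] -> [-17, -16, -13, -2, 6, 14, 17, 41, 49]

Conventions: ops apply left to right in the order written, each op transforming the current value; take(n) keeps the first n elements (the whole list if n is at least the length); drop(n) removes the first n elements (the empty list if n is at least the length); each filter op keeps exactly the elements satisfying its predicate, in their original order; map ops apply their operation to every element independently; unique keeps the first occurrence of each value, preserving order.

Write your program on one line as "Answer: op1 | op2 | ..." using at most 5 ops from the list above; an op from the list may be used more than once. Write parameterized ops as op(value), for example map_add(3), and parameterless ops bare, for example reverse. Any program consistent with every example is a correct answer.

unique | reverse | map_neg | sort_asc

Check, running the answer program on each example:
  [39, -37, -6, -42] -> [39, -37, -6, -42] -> [-42, -6, -37, 39] -> [42, 6, 37, -39] -> [-39, 6, 37, 42]
  [-35, 43, -12, -35, 35] -> [-35, 43, -12, 35] -> [35, -12, 43, -35] -> [-35, 12, -43, 35] -> [-43, -35, 12, 35]
  [27, 36, 7] -> [27, 36, 7] -> [7, 36, 27] -> [-7, -36, -27] -> [-36, -27, -7]
  [25, 29, 26, -5, 48] -> [25, 29, 26, -5, 48] -> [48, -5, 26, 29, 25] -> [-48, 5, -26, -29, -25] -> [-48, -29, -26, -25, 5]
  [39, -35, -33, -42, -21, 1, -49, -34, -47, -5] -> [39, -35, -33, -42, -21, 1, -49, -34, -47, -5] -> [-5, -47, -34, -49, 1, -21, -42, -33, -35, 39] -> [5, 47, 34, 49, -1, 21, 42, 33, 35, -39] -> [-39, -1, 5, 21, 33, 34, 35, 42, 47, 49]
  [13, -6, 2, 16, 17, -49, -41, -14, -17] -> [13, -6, 2, 16, 17, -49, -41, -14, -17] -> [-17, -14, -41, -49, 17, 16, 2, -6, 13] -> [17, 14, 41, 49, -17, -16, -2, 6, -13] -> [-17, -16, -13, -2, 6, 14, 17, 41, 49]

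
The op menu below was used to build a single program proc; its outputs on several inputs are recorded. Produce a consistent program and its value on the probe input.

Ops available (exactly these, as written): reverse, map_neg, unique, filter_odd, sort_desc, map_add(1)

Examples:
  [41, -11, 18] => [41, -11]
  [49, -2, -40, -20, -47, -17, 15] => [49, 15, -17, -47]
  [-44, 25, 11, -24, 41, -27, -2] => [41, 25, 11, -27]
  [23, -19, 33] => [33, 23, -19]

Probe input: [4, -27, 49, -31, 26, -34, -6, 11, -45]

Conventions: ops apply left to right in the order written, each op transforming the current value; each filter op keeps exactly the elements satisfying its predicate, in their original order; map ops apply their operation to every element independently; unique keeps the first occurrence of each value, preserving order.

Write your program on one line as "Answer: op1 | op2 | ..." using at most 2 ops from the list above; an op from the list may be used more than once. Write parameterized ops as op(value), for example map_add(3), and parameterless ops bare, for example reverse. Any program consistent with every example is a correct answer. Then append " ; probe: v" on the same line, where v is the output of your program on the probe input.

sort_desc | filter_odd ; probe: [49, 11, -27, -31, -45]

Check, running the answer program on each example:
  [41, -11, 18] -> [41, 18, -11] -> [41, -11]
  [49, -2, -40, -20, -47, -17, 15] -> [49, 15, -2, -17, -20, -40, -47] -> [49, 15, -17, -47]
  [-44, 25, 11, -24, 41, -27, -2] -> [41, 25, 11, -2, -24, -27, -44] -> [41, 25, 11, -27]
  [23, -19, 33] -> [33, 23, -19] -> [33, 23, -19]
  probe: [4, -27, 49, -31, 26, -34, -6, 11, -45] -> [49, 26, 11, 4, -6, -27, -31, -34, -45] -> [49, 11, -27, -31, -45]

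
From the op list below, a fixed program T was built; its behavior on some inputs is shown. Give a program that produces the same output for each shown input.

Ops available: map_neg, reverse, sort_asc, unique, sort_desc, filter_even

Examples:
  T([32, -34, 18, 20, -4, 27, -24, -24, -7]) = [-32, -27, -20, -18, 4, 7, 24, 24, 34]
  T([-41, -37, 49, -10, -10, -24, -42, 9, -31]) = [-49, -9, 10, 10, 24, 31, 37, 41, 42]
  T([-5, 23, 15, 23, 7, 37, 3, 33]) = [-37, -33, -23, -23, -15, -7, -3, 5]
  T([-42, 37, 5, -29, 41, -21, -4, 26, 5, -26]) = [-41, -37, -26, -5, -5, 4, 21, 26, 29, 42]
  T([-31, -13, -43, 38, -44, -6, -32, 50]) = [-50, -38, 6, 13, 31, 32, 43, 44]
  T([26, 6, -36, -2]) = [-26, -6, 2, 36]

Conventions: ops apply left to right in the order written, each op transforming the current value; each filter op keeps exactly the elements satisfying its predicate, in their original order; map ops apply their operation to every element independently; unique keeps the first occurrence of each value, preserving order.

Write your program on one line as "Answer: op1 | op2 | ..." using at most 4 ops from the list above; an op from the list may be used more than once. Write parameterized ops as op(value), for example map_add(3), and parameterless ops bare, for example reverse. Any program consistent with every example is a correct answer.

sort_asc | reverse | map_neg

Check, running the answer program on each example:
  [32, -34, 18, 20, -4, 27, -24, -24, -7] -> [-34, -24, -24, -7, -4, 18, 20, 27, 32] -> [32, 27, 20, 18, -4, -7, -24, -24, -34] -> [-32, -27, -20, -18, 4, 7, 24, 24, 34]
  [-41, -37, 49, -10, -10, -24, -42, 9, -31] -> [-42, -41, -37, -31, -24, -10, -10, 9, 49] -> [49, 9, -10, -10, -24, -31, -37, -41, -42] -> [-49, -9, 10, 10, 24, 31, 37, 41, 42]
  [-5, 23, 15, 23, 7, 37, 3, 33] -> [-5, 3, 7, 15, 23, 23, 33, 37] -> [37, 33, 23, 23, 15, 7, 3, -5] -> [-37, -33, -23, -23, -15, -7, -3, 5]
  [-42, 37, 5, -29, 41, -21, -4, 26, 5, -26] -> [-42, -29, -26, -21, -4, 5, 5, 26, 37, 41] -> [41, 37, 26, 5, 5, -4, -21, -26, -29, -42] -> [-41, -37, -26, -5, -5, 4, 21, 26, 29, 42]
  [-31, -13, -43, 38, -44, -6, -32, 50] -> [-44, -43, -32, -31, -13, -6, 38, 50] -> [50, 38, -6, -13, -31, -32, -43, -44] -> [-50, -38, 6, 13, 31, 32, 43, 44]
  [26, 6, -36, -2] -> [-36, -2, 6, 26] -> [26, 6, -2, -36] -> [-26, -6, 2, 36]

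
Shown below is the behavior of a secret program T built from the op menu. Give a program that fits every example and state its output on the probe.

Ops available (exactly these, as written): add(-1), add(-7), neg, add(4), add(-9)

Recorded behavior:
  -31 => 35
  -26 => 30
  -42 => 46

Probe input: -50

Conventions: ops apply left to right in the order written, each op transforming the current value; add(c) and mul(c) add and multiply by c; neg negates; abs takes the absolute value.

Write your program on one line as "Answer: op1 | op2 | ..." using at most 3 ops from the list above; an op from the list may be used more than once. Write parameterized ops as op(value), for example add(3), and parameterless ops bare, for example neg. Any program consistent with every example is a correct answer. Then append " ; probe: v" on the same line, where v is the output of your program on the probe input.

neg | add(4) ; probe: 54

Check, running the answer program on each example:
  -31 -> 31 -> 35
  -26 -> 26 -> 30
  -42 -> 42 -> 46
  probe: -50 -> 50 -> 54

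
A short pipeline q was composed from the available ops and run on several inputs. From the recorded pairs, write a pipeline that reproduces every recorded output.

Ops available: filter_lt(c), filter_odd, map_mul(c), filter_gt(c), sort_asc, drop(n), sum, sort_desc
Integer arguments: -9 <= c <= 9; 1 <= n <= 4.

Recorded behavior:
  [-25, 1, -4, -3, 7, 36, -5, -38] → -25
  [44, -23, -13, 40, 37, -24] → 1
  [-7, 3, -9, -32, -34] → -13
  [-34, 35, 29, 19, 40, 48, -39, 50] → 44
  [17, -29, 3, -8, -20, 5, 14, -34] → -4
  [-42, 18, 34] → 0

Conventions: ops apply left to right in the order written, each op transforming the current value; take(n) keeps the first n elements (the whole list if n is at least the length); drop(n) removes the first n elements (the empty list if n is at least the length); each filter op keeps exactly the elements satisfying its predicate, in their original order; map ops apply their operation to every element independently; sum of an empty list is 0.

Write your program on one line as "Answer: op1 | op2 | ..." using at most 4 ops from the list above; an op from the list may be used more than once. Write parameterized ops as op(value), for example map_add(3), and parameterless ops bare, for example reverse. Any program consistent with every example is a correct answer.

filter_odd | sort_desc | sum

Check, running the answer program on each example:
  [-25, 1, -4, -3, 7, 36, -5, -38] -> [-25, 1, -3, 7, -5] -> [7, 1, -3, -5, -25] -> -25
  [44, -23, -13, 40, 37, -24] -> [-23, -13, 37] -> [37, -13, -23] -> 1
  [-7, 3, -9, -32, -34] -> [-7, 3, -9] -> [3, -7, -9] -> -13
  [-34, 35, 29, 19, 40, 48, -39, 50] -> [35, 29, 19, -39] -> [35, 29, 19, -39] -> 44
  [17, -29, 3, -8, -20, 5, 14, -34] -> [17, -29, 3, 5] -> [17, 5, 3, -29] -> -4
  [-42, 18, 34] -> [] -> [] -> 0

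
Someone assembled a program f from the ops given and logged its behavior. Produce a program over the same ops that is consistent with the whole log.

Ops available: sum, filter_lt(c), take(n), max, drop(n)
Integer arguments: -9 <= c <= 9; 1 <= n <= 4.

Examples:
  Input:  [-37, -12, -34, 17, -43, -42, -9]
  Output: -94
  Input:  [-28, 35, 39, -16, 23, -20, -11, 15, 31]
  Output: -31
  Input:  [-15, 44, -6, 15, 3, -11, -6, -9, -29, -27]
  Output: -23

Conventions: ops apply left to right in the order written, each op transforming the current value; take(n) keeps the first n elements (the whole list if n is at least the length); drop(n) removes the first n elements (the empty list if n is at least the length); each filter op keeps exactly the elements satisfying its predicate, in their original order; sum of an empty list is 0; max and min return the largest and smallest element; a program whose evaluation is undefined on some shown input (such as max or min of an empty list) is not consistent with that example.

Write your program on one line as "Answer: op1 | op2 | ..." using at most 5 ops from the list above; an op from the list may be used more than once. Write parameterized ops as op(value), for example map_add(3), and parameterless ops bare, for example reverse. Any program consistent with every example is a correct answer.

drop(1) | drop(3) | filter_lt(4) | take(4) | sum

Check, running the answer program on each example:
  [-37, -12, -34, 17, -43, -42, -9] -> [-12, -34, 17, -43, -42, -9] -> [-43, -42, -9] -> [-43, -42, -9] -> [-43, -42, -9] -> -94
  [-28, 35, 39, -16, 23, -20, -11, 15, 31] -> [35, 39, -16, 23, -20, -11, 15, 31] -> [23, -20, -11, 15, 31] -> [-20, -11] -> [-20, -11] -> -31
  [-15, 44, -6, 15, 3, -11, -6, -9, -29, -27] -> [44, -6, 15, 3, -11, -6, -9, -29, -27] -> [3, -11, -6, -9, -29, -27] -> [3, -11, -6, -9, -29, -27] -> [3, -11, -6, -9] -> -23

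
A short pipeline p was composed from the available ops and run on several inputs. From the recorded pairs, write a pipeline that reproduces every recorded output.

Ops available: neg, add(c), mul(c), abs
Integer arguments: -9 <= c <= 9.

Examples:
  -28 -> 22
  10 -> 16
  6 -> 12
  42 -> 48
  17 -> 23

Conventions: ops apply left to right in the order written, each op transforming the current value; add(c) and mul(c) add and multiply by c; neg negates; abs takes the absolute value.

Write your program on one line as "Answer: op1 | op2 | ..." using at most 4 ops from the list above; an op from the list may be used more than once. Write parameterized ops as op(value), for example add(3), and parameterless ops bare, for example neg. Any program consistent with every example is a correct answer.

add(6) | neg | abs

Check, running the answer program on each example:
  -28 -> -22 -> 22 -> 22
  10 -> 16 -> -16 -> 16
  6 -> 12 -> -12 -> 12
  42 -> 48 -> -48 -> 48
  17 -> 23 -> -23 -> 23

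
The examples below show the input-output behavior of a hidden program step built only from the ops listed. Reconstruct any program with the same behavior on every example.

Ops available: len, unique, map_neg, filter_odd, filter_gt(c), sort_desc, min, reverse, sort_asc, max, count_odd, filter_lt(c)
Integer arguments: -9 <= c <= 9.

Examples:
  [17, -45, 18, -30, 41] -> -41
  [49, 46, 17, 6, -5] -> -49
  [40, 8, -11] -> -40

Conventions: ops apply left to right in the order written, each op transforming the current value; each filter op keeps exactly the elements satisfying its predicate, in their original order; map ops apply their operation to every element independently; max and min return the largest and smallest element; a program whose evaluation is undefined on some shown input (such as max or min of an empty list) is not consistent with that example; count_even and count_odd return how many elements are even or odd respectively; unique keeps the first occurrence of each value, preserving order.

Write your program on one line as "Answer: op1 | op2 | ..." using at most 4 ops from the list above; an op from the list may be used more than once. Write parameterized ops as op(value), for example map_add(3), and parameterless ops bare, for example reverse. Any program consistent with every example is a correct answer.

map_neg | sort_desc | min

Check, running the answer program on each example:
  [17, -45, 18, -30, 41] -> [-17, 45, -18, 30, -41] -> [45, 30, -17, -18, -41] -> -41
  [49, 46, 17, 6, -5] -> [-49, -46, -17, -6, 5] -> [5, -6, -17, -46, -49] -> -49
  [40, 8, -11] -> [-40, -8, 11] -> [11, -8, -40] -> -40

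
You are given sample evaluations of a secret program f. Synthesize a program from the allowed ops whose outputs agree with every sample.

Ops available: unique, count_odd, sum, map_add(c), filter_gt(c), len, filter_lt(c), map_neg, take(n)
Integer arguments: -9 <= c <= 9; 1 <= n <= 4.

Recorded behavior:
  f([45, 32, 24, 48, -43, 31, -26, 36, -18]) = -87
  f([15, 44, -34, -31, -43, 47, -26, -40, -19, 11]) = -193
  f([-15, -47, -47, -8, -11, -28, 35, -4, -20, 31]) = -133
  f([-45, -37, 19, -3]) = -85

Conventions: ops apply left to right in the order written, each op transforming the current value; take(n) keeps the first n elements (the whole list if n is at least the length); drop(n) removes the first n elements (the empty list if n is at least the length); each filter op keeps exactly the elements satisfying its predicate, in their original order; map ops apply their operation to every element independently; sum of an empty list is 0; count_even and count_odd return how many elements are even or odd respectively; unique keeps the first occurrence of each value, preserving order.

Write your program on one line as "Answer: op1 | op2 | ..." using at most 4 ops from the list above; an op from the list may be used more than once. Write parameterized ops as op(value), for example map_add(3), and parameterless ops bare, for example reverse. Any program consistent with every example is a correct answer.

filter_lt(8) | unique | sum

Check, running the answer program on each example:
  [45, 32, 24, 48, -43, 31, -26, 36, -18] -> [-43, -26, -18] -> [-43, -26, -18] -> -87
  [15, 44, -34, -31, -43, 47, -26, -40, -19, 11] -> [-34, -31, -43, -26, -40, -19] -> [-34, -31, -43, -26, -40, -19] -> -193
  [-15, -47, -47, -8, -11, -28, 35, -4, -20, 31] -> [-15, -47, -47, -8, -11, -28, -4, -20] -> [-15, -47, -8, -11, -28, -4, -20] -> -133
  [-45, -37, 19, -3] -> [-45, -37, -3] -> [-45, -37, -3] -> -85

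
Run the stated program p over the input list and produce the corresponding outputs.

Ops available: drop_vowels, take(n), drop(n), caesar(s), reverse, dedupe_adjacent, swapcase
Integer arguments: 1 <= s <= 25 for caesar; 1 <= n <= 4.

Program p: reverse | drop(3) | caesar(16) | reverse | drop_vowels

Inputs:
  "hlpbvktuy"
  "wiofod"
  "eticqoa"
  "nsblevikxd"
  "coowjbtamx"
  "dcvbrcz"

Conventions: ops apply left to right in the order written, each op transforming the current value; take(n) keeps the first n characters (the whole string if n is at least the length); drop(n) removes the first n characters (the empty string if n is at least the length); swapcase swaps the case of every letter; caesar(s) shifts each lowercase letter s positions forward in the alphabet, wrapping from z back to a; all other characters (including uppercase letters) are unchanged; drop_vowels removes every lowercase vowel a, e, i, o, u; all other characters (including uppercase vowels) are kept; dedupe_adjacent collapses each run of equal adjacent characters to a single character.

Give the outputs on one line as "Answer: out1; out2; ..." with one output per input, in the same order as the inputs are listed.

"xbfrl"; "my"; "jys"; "drbly"; "smzrj"; "tslr"

Execution, op by op:
  "hlpbvktuy" -> "yutkvbplh" -> "kvbplh" -> "alrfbx" -> "xbfrla" -> "xbfrl"
  "wiofod" -> "dofoiw" -> "oiw" -> "eym" -> "mye" -> "my"
  "eticqoa" -> "aoqcite" -> "cite" -> "syju" -> "ujys" -> "jys"
  "nsblevikxd" -> "dxkivelbsn" -> "ivelbsn" -> "ylubrid" -> "dirbuly" -> "drbly"
  "coowjbtamx" -> "xmatbjwooc" -> "tbjwooc" -> "jrzmees" -> "seemzrj" -> "smzrj"
  "dcvbrcz" -> "zcrbvcd" -> "bvcd" -> "rlst" -> "tslr" -> "tslr"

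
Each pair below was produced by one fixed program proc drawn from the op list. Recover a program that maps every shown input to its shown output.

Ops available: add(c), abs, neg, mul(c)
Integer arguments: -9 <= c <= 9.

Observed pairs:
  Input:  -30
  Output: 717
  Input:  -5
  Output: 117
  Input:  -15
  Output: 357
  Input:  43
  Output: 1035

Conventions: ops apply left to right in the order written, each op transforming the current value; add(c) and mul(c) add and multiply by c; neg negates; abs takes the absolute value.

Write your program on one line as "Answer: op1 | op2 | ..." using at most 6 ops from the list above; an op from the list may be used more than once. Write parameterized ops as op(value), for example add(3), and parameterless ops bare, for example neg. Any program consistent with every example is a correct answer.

mul(-2) | mul(6) | neg | mul(2) | add(3) | abs

Check, running the answer program on each example:
  -30 -> 60 -> 360 -> -360 -> -720 -> -717 -> 717
  -5 -> 10 -> 60 -> -60 -> -120 -> -117 -> 117
  -15 -> 30 -> 180 -> -180 -> -360 -> -357 -> 357
  43 -> -86 -> -516 -> 516 -> 1032 -> 1035 -> 1035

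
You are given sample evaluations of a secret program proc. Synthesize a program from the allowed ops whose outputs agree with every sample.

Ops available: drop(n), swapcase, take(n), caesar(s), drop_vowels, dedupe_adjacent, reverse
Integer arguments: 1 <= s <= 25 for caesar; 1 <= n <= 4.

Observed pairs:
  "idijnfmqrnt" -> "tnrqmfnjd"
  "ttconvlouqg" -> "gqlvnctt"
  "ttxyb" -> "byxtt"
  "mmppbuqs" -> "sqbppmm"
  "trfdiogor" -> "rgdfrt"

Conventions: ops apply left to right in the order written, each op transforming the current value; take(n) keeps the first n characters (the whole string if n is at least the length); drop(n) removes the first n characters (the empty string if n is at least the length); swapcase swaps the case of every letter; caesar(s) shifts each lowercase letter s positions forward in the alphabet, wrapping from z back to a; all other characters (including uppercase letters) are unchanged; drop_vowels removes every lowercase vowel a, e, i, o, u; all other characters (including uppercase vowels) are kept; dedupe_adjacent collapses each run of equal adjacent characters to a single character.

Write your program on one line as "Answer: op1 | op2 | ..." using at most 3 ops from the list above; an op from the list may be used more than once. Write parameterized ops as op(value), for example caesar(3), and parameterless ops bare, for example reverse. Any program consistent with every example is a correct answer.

drop_vowels | reverse

Check, running the answer program on each example:
  "idijnfmqrnt" -> "djnfmqrnt" -> "tnrqmfnjd"
  "ttconvlouqg" -> "ttcnvlqg" -> "gqlvnctt"
  "ttxyb" -> "ttxyb" -> "byxtt"
  "mmppbuqs" -> "mmppbqs" -> "sqbppmm"
  "trfdiogor" -> "trfdgr" -> "rgdfrt"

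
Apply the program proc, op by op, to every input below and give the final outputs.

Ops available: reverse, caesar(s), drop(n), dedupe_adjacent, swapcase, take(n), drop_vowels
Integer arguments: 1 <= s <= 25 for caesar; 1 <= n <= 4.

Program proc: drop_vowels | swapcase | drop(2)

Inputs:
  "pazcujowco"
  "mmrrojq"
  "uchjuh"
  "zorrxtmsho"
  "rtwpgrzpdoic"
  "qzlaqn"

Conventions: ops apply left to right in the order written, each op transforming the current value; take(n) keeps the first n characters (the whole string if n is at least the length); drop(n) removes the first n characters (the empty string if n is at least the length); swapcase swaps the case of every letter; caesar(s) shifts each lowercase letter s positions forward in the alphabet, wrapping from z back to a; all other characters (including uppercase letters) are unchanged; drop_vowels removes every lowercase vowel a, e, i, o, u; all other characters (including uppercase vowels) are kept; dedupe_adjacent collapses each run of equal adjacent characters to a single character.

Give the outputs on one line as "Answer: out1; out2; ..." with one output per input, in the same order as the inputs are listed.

Execution, op by op:
  "pazcujowco" -> "pzcjwc" -> "PZCJWC" -> "CJWC"
  "mmrrojq" -> "mmrrjq" -> "MMRRJQ" -> "RRJQ"
  "uchjuh" -> "chjh" -> "CHJH" -> "JH"
  "zorrxtmsho" -> "zrrxtmsh" -> "ZRRXTMSH" -> "RXTMSH"
  "rtwpgrzpdoic" -> "rtwpgrzpdc" -> "RTWPGRZPDC" -> "WPGRZPDC"
  "qzlaqn" -> "qzlqn" -> "QZLQN" -> "LQN"

"CJWC"; "RRJQ"; "JH"; "RXTMSH"; "WPGRZPDC"; "LQN"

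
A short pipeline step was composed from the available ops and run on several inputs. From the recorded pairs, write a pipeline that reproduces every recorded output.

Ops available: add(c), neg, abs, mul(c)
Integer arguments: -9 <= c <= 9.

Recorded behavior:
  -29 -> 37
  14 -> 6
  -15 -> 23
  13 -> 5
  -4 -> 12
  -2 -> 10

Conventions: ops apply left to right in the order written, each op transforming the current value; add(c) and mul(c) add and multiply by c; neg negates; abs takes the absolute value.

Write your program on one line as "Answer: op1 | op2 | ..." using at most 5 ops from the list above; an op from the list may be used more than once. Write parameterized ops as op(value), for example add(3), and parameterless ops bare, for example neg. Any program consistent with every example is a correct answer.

add(-4) | neg | add(4) | abs

Check, running the answer program on each example:
  -29 -> -33 -> 33 -> 37 -> 37
  14 -> 10 -> -10 -> -6 -> 6
  -15 -> -19 -> 19 -> 23 -> 23
  13 -> 9 -> -9 -> -5 -> 5
  -4 -> -8 -> 8 -> 12 -> 12
  -2 -> -6 -> 6 -> 10 -> 10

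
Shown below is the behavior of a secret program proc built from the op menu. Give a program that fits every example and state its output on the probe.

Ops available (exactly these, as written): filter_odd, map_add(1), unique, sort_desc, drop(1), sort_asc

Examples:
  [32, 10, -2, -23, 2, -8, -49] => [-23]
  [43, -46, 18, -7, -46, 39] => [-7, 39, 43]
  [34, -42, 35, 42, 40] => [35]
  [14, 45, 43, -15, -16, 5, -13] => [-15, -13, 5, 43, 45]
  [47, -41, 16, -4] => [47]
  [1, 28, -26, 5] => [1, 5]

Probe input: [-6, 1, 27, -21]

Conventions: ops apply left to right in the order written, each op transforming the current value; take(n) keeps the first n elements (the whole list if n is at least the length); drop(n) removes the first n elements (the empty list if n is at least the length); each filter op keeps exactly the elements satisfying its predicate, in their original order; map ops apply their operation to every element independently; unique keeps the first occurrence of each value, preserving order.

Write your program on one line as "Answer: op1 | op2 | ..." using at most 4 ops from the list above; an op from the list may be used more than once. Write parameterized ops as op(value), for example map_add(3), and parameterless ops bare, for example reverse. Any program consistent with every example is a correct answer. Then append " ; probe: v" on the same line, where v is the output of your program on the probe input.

sort_asc | drop(1) | filter_odd ; probe: [1, 27]

Check, running the answer program on each example:
  [32, 10, -2, -23, 2, -8, -49] -> [-49, -23, -8, -2, 2, 10, 32] -> [-23, -8, -2, 2, 10, 32] -> [-23]
  [43, -46, 18, -7, -46, 39] -> [-46, -46, -7, 18, 39, 43] -> [-46, -7, 18, 39, 43] -> [-7, 39, 43]
  [34, -42, 35, 42, 40] -> [-42, 34, 35, 40, 42] -> [34, 35, 40, 42] -> [35]
  [14, 45, 43, -15, -16, 5, -13] -> [-16, -15, -13, 5, 14, 43, 45] -> [-15, -13, 5, 14, 43, 45] -> [-15, -13, 5, 43, 45]
  [47, -41, 16, -4] -> [-41, -4, 16, 47] -> [-4, 16, 47] -> [47]
  [1, 28, -26, 5] -> [-26, 1, 5, 28] -> [1, 5, 28] -> [1, 5]
  probe: [-6, 1, 27, -21] -> [-21, -6, 1, 27] -> [-6, 1, 27] -> [1, 27]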